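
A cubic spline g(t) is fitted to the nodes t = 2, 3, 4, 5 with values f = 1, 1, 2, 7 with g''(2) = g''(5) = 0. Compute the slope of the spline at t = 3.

Write m_i for g''(x_i). With h_i = 1, 1, 1 and divided differences Δ_i = 0, 1, 5, the continuity of g' gives the tridiagonal system
  1·m_0 + 4·m_1 + 1·m_2 = 6(Δ_1 - Δ_0) = 6
  1·m_1 + 4·m_2 + 1·m_3 = 6(Δ_2 - Δ_1) = 24
Natural end conditions: m_0 = m_3 = 0.
Forward elimination and back-substitution give m_0 = 0, m_1 = 0, m_2 = 6, m_3 = 0.
On [3, 4], g'(t) = b_1 + 2c_1·(t - 3) + 3d_1·(t - 3)² with b_1 = Δ_1 - h_1(2m_1 + m_2)/6 = 0, c_1 = m_1/2 = 0, d_1 = (m_2 - m_1)/(6h_1) = 1. So g'(3) = 0.

0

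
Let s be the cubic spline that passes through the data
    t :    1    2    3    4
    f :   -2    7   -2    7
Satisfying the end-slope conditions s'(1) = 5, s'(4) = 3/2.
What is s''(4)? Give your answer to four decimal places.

-48.1333

Let M_i = s''(x_i). Step sizes h_i = 1, 1, 1; slopes of the chords Δ_i = (y_(i+1) - y_i)/h_i = 9, -9, 9.
  1·M_0 + 4·M_1 + 1·M_2 = 6(Δ_1 - Δ_0) = -108
  1·M_1 + 4·M_2 + 1·M_3 = 6(Δ_2 - Δ_1) = 108
Clamped end conditions give two more equations: 2h_0·M_0 + h_0·M_1 = 6(Δ_0 - s'(1)) = 24 and h_2·M_2 + 2h_2·M_3 = 6(s'(4) - Δ_2) = -45.
Solving: M_0 = 547/15, M_1 = -734/15, M_2 = 769/15, M_3 = -722/15.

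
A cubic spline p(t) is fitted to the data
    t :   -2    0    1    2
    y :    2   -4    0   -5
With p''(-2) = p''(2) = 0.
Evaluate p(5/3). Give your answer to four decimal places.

Write σ_i for p''(x_i). With h_i = 2, 1, 1 and divided differences Δ_i = -3, 4, -5, the continuity of p' gives the tridiagonal system
  2·σ_0 + 6·σ_1 + 1·σ_2 = 6(Δ_1 - Δ_0) = 42
  1·σ_1 + 4·σ_2 + 1·σ_3 = 6(Δ_2 - Δ_1) = -54
Natural end conditions: σ_0 = σ_3 = 0.
Solving: σ_0 = 0, σ_1 = 222/23, σ_2 = -366/23, σ_3 = 0.
On [1, 2], p(t) = 0 + 7/23·(t - 1) - 183/23·(t - 1)² + 61/23·(t - 1)³.
With (t - 1) = 2/3: p(5/3) = -1582/621.

-2.5475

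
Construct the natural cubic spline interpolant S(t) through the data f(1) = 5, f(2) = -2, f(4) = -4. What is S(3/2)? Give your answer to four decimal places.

Let M_i = S''(x_i). Step sizes h_i = 1, 2; slopes of the chords Δ_i = (y_(i+1) - y_i)/h_i = -7, -1.
  1·M_0 + 6·M_1 + 2·M_2 = 6(Δ_1 - Δ_0) = 36
Natural end conditions: M_0 = M_2 = 0.
Forward elimination and back-substitution give M_0 = 0, M_1 = 6, M_2 = 0.
On [1, 2], S(t) = 5 - 8·(t - 1) + 0·(t - 1)² + 1·(t - 1)³.
With (t - 1) = 1/2: S(3/2) = 9/8.

1.1250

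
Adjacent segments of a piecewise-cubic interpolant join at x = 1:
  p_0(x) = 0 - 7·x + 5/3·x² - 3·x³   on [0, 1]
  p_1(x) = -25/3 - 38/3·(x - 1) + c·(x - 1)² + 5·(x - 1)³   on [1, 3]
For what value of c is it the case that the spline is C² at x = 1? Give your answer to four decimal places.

p_0''(x) = 10/3 - 18·x, so p_0''(1) = -44/3. On the right, p_1''(1) = 2c, so c = -22/3.

-7.3333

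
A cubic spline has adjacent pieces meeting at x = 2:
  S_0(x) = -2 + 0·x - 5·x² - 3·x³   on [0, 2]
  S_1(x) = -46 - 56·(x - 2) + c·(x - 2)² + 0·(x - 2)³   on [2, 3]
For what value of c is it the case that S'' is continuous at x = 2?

-23

S_0''(x) = -10 - 18·x, so S_0''(2) = -46. On the right, S_1''(2) = 2c, so c = -23.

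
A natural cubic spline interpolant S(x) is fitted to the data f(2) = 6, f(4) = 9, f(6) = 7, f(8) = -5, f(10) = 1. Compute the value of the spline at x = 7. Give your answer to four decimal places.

Let m_i = S''(x_i). Step sizes h_i = 2, 2, 2, 2; slopes of the chords Δ_i = (y_(i+1) - y_i)/h_i = 3/2, -1, -6, 3.
  2·m_0 + 8·m_1 + 2·m_2 = 6(Δ_1 - Δ_0) = -15
  2·m_1 + 8·m_2 + 2·m_3 = 6(Δ_2 - Δ_1) = -30
  2·m_2 + 8·m_3 + 2·m_4 = 6(Δ_3 - Δ_2) = 54
Natural end conditions: m_0 = m_4 = 0.
Hence m_0 = 0, m_1 = -51/112, m_2 = -159/28, m_3 = 915/112, m_4 = 0.
On [6, 8], S(x) = 7 - 79/16·(x - 6) - 159/56·(x - 6)² + 517/448·(x - 6)³.
With (x - 6) = 1: S(7) = 169/448.

0.3772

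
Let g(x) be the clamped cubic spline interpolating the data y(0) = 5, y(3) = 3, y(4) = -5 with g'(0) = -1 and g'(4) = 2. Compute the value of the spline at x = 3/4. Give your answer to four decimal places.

Write M_i for g''(x_i). With h_i = 3, 1 and divided differences Δ_i = -2/3, -8, the continuity of g' gives the tridiagonal system
  3·M_0 + 8·M_1 + 1·M_2 = 6(Δ_1 - Δ_0) = -44
Clamped end conditions give two more equations: 2h_0·M_0 + h_0·M_1 = 6(Δ_0 - g'(0)) = 2 and h_1·M_1 + 2h_1·M_2 = 6(g'(4) - Δ_1) = 60.
Hence M_0 = 79/12, M_1 = -25/2, M_2 = 145/4.
On [0, 3], g(x) = 5 - 1·x + 79/24·x² - 229/216·x³.
With x = 3/4: g(3/4) = 2895/512.

5.6543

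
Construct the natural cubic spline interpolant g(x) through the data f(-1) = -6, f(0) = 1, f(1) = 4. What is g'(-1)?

With m_i denoting the second derivative at x_i, h_i = 1, 1, and Δ_i = (y_(i+1) − y_i)/h_i = 7, 3:
  1·m_0 + 4·m_1 + 1·m_2 = 6(Δ_1 - Δ_0) = -24
Natural end conditions: m_0 = m_2 = 0.
Forward elimination and back-substitution give m_0 = 0, m_1 = -6, m_2 = 0.
On [-1, 0], g'(x) = b_0 + 2c_0·(x + 1) + 3d_0·(x + 1)² with b_0 = Δ_0 - h_0(2m_0 + m_1)/6 = 8, c_0 = m_0/2 = 0, d_0 = (m_1 - m_0)/(6h_0) = -1. So g'(-1) = 8.

8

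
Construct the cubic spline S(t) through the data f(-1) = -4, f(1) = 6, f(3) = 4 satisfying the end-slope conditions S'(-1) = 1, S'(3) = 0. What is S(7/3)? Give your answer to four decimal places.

Let M_i = S''(x_i). Step sizes h_i = 2, 2; slopes of the chords Δ_i = (y_(i+1) - y_i)/h_i = 5, -1.
  2·M_0 + 8·M_1 + 2·M_2 = 6(Δ_1 - Δ_0) = -36
Clamped end conditions give two more equations: 2h_0·M_0 + h_0·M_1 = 6(Δ_0 - S'(-1)) = 24 and h_1·M_1 + 2h_1·M_2 = 6(S'(3) - Δ_1) = 6.
Forward elimination and back-substitution give M_0 = 41/4, M_1 = -17/2, M_2 = 23/4.
On [1, 3], S(t) = 6 + 11/4·(t - 1) - 17/4·(t - 1)² + 19/16·(t - 1)³.
With (t - 1) = 4/3: S(7/3) = 133/27.

4.9259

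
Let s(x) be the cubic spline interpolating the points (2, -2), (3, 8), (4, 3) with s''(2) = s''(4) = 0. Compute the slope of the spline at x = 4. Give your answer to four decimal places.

With σ_i denoting the second derivative at x_i, h_i = 1, 1, and Δ_i = (y_(i+1) − y_i)/h_i = 10, -5:
  1·σ_0 + 4·σ_1 + 1·σ_2 = 6(Δ_1 - Δ_0) = -90
Natural end conditions: σ_0 = σ_2 = 0.
Hence σ_0 = 0, σ_1 = -45/2, σ_2 = 0.
On [3, 4], s'(x) = b_1 + 2c_1·(x - 3) + 3d_1·(x - 3)² with b_1 = Δ_1 - h_1(2σ_1 + σ_2)/6 = 5/2, c_1 = σ_1/2 = -45/4, d_1 = (σ_2 - σ_1)/(6h_1) = 15/4. So s'(4) = -35/4.

-8.7500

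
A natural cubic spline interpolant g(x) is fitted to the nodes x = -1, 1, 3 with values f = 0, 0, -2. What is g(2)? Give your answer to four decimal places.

-0.8125

Let m_i = g''(x_i). Step sizes h_i = 2, 2; slopes of the chords Δ_i = (y_(i+1) - y_i)/h_i = 0, -1.
  2·m_0 + 8·m_1 + 2·m_2 = 6(Δ_1 - Δ_0) = -6
Natural end conditions: m_0 = m_2 = 0.
Forward elimination and back-substitution give m_0 = 0, m_1 = -3/4, m_2 = 0.
On [1, 3], g(x) = 0 - 1/2·(x - 1) - 3/8·(x - 1)² + 1/16·(x - 1)³.
With (x - 1) = 1: g(2) = -13/16.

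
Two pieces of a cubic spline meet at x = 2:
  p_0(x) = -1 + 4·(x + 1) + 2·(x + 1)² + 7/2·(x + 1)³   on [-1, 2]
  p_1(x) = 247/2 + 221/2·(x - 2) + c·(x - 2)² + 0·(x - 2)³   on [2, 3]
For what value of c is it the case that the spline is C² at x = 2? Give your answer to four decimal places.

p_0''(x) = 4 + 21·(x + 1), so p_0''(2) = 67. On the right, p_1''(2) = 2c, so c = 67/2.

33.5000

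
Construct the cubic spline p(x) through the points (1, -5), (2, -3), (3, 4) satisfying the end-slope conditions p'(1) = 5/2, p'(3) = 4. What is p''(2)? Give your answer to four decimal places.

13.5000

Write m_i for p''(x_i). With h_i = 1, 1 and divided differences Δ_i = 2, 7, the continuity of p' gives the tridiagonal system
  1·m_0 + 4·m_1 + 1·m_2 = 6(Δ_1 - Δ_0) = 30
Clamped end conditions give two more equations: 2h_0·m_0 + h_0·m_1 = 6(Δ_0 - p'(1)) = -3 and h_1·m_1 + 2h_1·m_2 = 6(p'(3) - Δ_1) = -18.
Hence m_0 = -33/4, m_1 = 27/2, m_2 = -63/4.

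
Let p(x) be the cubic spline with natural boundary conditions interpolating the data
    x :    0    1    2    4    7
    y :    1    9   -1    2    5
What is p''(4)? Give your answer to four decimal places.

-3.9112

With M_i denoting the second derivative at x_i, h_i = 1, 1, 2, 3, and Δ_i = (y_(i+1) − y_i)/h_i = 8, -10, 3/2, 1:
  1·M_0 + 4·M_1 + 1·M_2 = 6(Δ_1 - Δ_0) = -108
  1·M_1 + 6·M_2 + 2·M_3 = 6(Δ_2 - Δ_1) = 69
  2·M_2 + 10·M_3 + 3·M_4 = 6(Δ_3 - Δ_2) = -3
Natural end conditions: M_0 = M_4 = 0.
Forward elimination and back-substitution give M_0 = 0, M_1 = -3372/107, M_2 = 1932/107, M_3 = -837/214, M_4 = 0.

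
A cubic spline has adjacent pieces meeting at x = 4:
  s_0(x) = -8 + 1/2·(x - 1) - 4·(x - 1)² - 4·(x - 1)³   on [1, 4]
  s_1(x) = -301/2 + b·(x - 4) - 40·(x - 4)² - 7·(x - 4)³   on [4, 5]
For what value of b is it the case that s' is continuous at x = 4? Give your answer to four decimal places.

-131.5000

s_0'(x) = 1/2 - 8·(x - 1) - 12·(x - 1)², so s_0'(4) = -263/2. On the right, s_1'(4) = b, so b = -263/2.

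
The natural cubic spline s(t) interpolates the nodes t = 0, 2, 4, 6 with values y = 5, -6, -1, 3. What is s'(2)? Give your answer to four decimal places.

Put M_i = s'' at the i-th knot. Here h = (2, 2, 2) and Δ = (-11/2, 5/2, 2), so the interior equations h_(i-1)·M_(i-1) + 2(h_(i-1)+h_i)·M_i + h_i·M_(i+1) = 6(Δ_i − Δ_(i-1)) read
  2·M_0 + 8·M_1 + 2·M_2 = 6(Δ_1 - Δ_0) = 48
  2·M_1 + 8·M_2 + 2·M_3 = 6(Δ_2 - Δ_1) = -3
Natural end conditions: M_0 = M_3 = 0.
Solving the tridiagonal system: M_0 = 0, M_1 = 13/2, M_2 = -2, M_3 = 0.
On [2, 4], s'(t) = b_1 + 2c_1·(t - 2) + 3d_1·(t - 2)² with b_1 = Δ_1 - h_1(2M_1 + M_2)/6 = -7/6, c_1 = M_1/2 = 13/4, d_1 = (M_2 - M_1)/(6h_1) = -17/24. So s'(2) = -7/6.

-1.1667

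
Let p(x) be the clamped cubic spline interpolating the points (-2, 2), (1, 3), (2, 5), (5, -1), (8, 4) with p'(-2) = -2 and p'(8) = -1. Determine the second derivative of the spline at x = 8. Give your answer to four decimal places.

-4.7704

With m_i denoting the second derivative at x_i, h_i = 3, 1, 3, 3, and Δ_i = (y_(i+1) − y_i)/h_i = 1/3, 2, -2, 5/3:
  3·m_0 + 8·m_1 + 1·m_2 = 6(Δ_1 - Δ_0) = 10
  1·m_1 + 8·m_2 + 3·m_3 = 6(Δ_2 - Δ_1) = -24
  3·m_2 + 12·m_3 + 3·m_4 = 6(Δ_3 - Δ_2) = 22
Clamped end conditions give two more equations: 2h_0·m_0 + h_0·m_1 = 6(Δ_0 - p'(-2)) = 14 and h_3·m_3 + 2h_3·m_4 = 6(p'(8) - Δ_3) = -16.
Hence m_0 = 553/318, m_1 = 63/53, m_2 = -501/106, m_3 = 223/53, m_4 = -1517/318.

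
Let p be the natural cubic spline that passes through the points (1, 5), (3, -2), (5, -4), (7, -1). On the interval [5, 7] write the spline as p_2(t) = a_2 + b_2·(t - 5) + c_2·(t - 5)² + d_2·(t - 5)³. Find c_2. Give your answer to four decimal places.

Put M_i = p'' at the i-th knot. Here h = (2, 2, 2) and Δ = (-7/2, -1, 3/2), so the interior equations h_(i-1)·M_(i-1) + 2(h_(i-1)+h_i)·M_i + h_i·M_(i+1) = 6(Δ_i − Δ_(i-1)) read
  2·M_0 + 8·M_1 + 2·M_2 = 6(Δ_1 - Δ_0) = 15
  2·M_1 + 8·M_2 + 2·M_3 = 6(Δ_2 - Δ_1) = 15
Natural end conditions: M_0 = M_3 = 0.
Solving the tridiagonal system: M_0 = 0, M_1 = 3/2, M_2 = 3/2, M_3 = 0.
On [5, 7], with p_2(t) = a_2 + b_2·(t - 5) + c_2·(t - 5)² + d_2·(t - 5)³: c_2 = M_2/2 = 3/4, d_2 = (M_3 - M_2)/(6h_2) = -1/8, b_2 = Δ_2 - h_2(2M_2 + M_3)/6 = 1/2.

0.7500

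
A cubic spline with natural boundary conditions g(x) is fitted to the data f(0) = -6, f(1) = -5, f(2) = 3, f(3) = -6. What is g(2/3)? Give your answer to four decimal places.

-6.4444

Let σ_i = g''(x_i). Step sizes h_i = 1, 1, 1; slopes of the chords Δ_i = (y_(i+1) - y_i)/h_i = 1, 8, -9.
  1·σ_0 + 4·σ_1 + 1·σ_2 = 6(Δ_1 - Δ_0) = 42
  1·σ_1 + 4·σ_2 + 1·σ_3 = 6(Δ_2 - Δ_1) = -102
Natural end conditions: σ_0 = σ_3 = 0.
Solving the tridiagonal system: σ_0 = 0, σ_1 = 18, σ_2 = -30, σ_3 = 0.
On [0, 1], g(x) = -6 - 2·x + 0·x² + 3·x³.
With x = 2/3: g(2/3) = -58/9.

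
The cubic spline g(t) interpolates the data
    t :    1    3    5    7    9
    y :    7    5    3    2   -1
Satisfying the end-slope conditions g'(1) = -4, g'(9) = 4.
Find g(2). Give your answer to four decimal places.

Put M_i = g'' at the i-th knot. Here h = (2, 2, 2, 2) and Δ = (-1, -1, -1/2, -3/2), so the interior equations h_(i-1)·M_(i-1) + 2(h_(i-1)+h_i)·M_i + h_i·M_(i+1) = 6(Δ_i − Δ_(i-1)) read
  2·M_0 + 8·M_1 + 2·M_2 = 6(Δ_1 - Δ_0) = 0
  2·M_1 + 8·M_2 + 2·M_3 = 6(Δ_2 - Δ_1) = 3
  2·M_2 + 8·M_3 + 2·M_4 = 6(Δ_3 - Δ_2) = -6
Clamped end conditions give two more equations: 2h_0·M_0 + h_0·M_1 = 6(Δ_0 - g'(1)) = 18 and h_3·M_3 + 2h_3·M_4 = 6(g'(9) - Δ_3) = 33.
Hence M_0 = 151/28, M_1 = -25/14, M_2 = 7/4, M_3 = -26/7, M_4 = 283/28.
On [1, 3], g(t) = 7 - 4·(t - 1) + 151/56·(t - 1)² - 67/112·(t - 1)³.
With (t - 1) = 1: g(2) = 571/112.

5.0982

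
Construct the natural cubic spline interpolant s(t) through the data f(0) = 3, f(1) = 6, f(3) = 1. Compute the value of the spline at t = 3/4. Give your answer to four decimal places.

Let σ_i = s''(x_i). Step sizes h_i = 1, 2; slopes of the chords Δ_i = (y_(i+1) - y_i)/h_i = 3, -5/2.
  1·σ_0 + 6·σ_1 + 2·σ_2 = 6(Δ_1 - Δ_0) = -33
Natural end conditions: σ_0 = σ_2 = 0.
Solving the tridiagonal system: σ_0 = 0, σ_1 = -11/2, σ_2 = 0.
On [0, 1], s(t) = 3 + 47/12·t + 0·t² - 11/12·t³.
With t = 3/4: s(3/4) = 1421/256.

5.5508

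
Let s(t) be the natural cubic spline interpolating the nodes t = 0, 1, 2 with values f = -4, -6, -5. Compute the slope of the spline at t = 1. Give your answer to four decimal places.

-0.5000

Let σ_i = s''(x_i). Step sizes h_i = 1, 1; slopes of the chords Δ_i = (y_(i+1) - y_i)/h_i = -2, 1.
  1·σ_0 + 4·σ_1 + 1·σ_2 = 6(Δ_1 - Δ_0) = 18
Natural end conditions: σ_0 = σ_2 = 0.
Solving the tridiagonal system: σ_0 = 0, σ_1 = 9/2, σ_2 = 0.
On [1, 2], s'(t) = b_1 + 2c_1·(t - 1) + 3d_1·(t - 1)² with b_1 = Δ_1 - h_1(2σ_1 + σ_2)/6 = -1/2, c_1 = σ_1/2 = 9/4, d_1 = (σ_2 - σ_1)/(6h_1) = -3/4. So s'(1) = -1/2.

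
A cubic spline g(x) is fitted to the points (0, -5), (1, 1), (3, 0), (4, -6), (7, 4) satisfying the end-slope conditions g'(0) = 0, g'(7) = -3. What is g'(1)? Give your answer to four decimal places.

With m_i denoting the second derivative at x_i, h_i = 1, 2, 1, 3, and Δ_i = (y_(i+1) − y_i)/h_i = 6, -1/2, -6, 10/3:
  1·m_0 + 6·m_1 + 2·m_2 = 6(Δ_1 - Δ_0) = -39
  2·m_1 + 6·m_2 + 1·m_3 = 6(Δ_2 - Δ_1) = -33
  1·m_2 + 8·m_3 + 3·m_4 = 6(Δ_3 - Δ_2) = 56
Clamped end conditions give two more equations: 2h_0·m_0 + h_0·m_1 = 6(Δ_0 - g'(0)) = 36 and h_3·m_3 + 2h_3·m_4 = 6(g'(7) - Δ_3) = -38.
Hence m_0 = 2725/122, m_1 = -529/61, m_2 = -1135/244, m_3 = 1495/122, m_4 = -9121/732.
On [1, 3], g'(x) = b_1 + 2c_1·(x - 1) + 3d_1·(x - 1)² with b_1 = Δ_1 - h_1(2m_1 + m_2)/6 = 1667/244, c_1 = m_1/2 = -529/122, d_1 = (m_2 - m_1)/(6h_1) = 327/976. So g'(1) = 1667/244.

6.8320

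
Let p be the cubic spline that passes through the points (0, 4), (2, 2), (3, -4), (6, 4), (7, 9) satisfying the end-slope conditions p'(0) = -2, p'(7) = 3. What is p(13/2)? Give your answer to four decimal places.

6.8875

With m_i denoting the second derivative at x_i, h_i = 2, 1, 3, 1, and Δ_i = (y_(i+1) − y_i)/h_i = -1, -6, 8/3, 5:
  2·m_0 + 6·m_1 + 1·m_2 = 6(Δ_1 - Δ_0) = -30
  1·m_1 + 8·m_2 + 3·m_3 = 6(Δ_2 - Δ_1) = 52
  3·m_2 + 8·m_3 + 1·m_4 = 6(Δ_3 - Δ_2) = 14
Clamped end conditions give two more equations: 2h_0·m_0 + h_0·m_1 = 6(Δ_0 - p'(0)) = 6 and h_3·m_3 + 2h_3·m_4 = 6(p'(7) - Δ_3) = -12.
Hence m_0 = 167/30, m_1 = -122/15, m_2 = 23/3, m_3 = -2/5, m_4 = -29/5.
On [6, 7], p(x) = 4 + 61/10·(x - 6) - 1/5·(x - 6)² - 9/10·(x - 6)³.
With (x - 6) = 1/2: p(13/2) = 551/80.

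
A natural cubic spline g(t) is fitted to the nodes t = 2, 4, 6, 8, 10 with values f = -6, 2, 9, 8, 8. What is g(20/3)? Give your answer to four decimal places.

Let m_i = g''(x_i). Step sizes h_i = 2, 2, 2, 2; slopes of the chords Δ_i = (y_(i+1) - y_i)/h_i = 4, 7/2, -1/2, 0.
  2·m_0 + 8·m_1 + 2·m_2 = 6(Δ_1 - Δ_0) = -3
  2·m_1 + 8·m_2 + 2·m_3 = 6(Δ_2 - Δ_1) = -24
  2·m_2 + 8·m_3 + 2·m_4 = 6(Δ_3 - Δ_2) = 3
Natural end conditions: m_0 = m_4 = 0.
Solving: m_0 = 0, m_1 = 27/56, m_2 = -24/7, m_3 = 69/56, m_4 = 0.
On [6, 8], g(t) = 9 + 11/8·(t - 6) - 12/7·(t - 6)² + 87/224·(t - 6)³.
With (t - 6) = 2/3: g(20/3) = 584/63.

9.2698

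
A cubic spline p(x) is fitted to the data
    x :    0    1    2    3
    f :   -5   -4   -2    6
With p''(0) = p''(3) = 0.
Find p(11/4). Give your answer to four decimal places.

Write σ_i for p''(x_i). With h_i = 1, 1, 1 and divided differences Δ_i = 1, 2, 8, the continuity of p' gives the tridiagonal system
  1·σ_0 + 4·σ_1 + 1·σ_2 = 6(Δ_1 - Δ_0) = 6
  1·σ_1 + 4·σ_2 + 1·σ_3 = 6(Δ_2 - Δ_1) = 36
Natural end conditions: σ_0 = σ_3 = 0.
Solving the tridiagonal system: σ_0 = 0, σ_1 = -4/5, σ_2 = 46/5, σ_3 = 0.
On [2, 3], p(x) = -2 + 74/15·(x - 2) + 23/5·(x - 2)² - 23/15·(x - 2)³.
With (x - 2) = 3/4: p(11/4) = 233/64.

3.6406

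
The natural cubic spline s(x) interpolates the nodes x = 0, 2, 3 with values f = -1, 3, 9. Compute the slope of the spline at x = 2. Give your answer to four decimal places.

Put σ_i = s'' at the i-th knot. Here h = (2, 1) and Δ = (2, 6), so the interior equations h_(i-1)·σ_(i-1) + 2(h_(i-1)+h_i)·σ_i + h_i·σ_(i+1) = 6(Δ_i − Δ_(i-1)) read
  2·σ_0 + 6·σ_1 + 1·σ_2 = 6(Δ_1 - Δ_0) = 24
Natural end conditions: σ_0 = σ_2 = 0.
Solving the tridiagonal system: σ_0 = 0, σ_1 = 4, σ_2 = 0.
On [2, 3], s'(x) = b_1 + 2c_1·(x - 2) + 3d_1·(x - 2)² with b_1 = Δ_1 - h_1(2σ_1 + σ_2)/6 = 14/3, c_1 = σ_1/2 = 2, d_1 = (σ_2 - σ_1)/(6h_1) = -2/3. So s'(2) = 14/3.

4.6667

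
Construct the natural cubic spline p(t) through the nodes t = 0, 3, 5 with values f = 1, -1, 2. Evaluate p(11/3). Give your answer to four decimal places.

-0.3210

Put σ_i = p'' at the i-th knot. Here h = (3, 2) and Δ = (-2/3, 3/2), so the interior equations h_(i-1)·σ_(i-1) + 2(h_(i-1)+h_i)·σ_i + h_i·σ_(i+1) = 6(Δ_i − Δ_(i-1)) read
  3·σ_0 + 10·σ_1 + 2·σ_2 = 6(Δ_1 - Δ_0) = 13
Natural end conditions: σ_0 = σ_2 = 0.
Solving: σ_0 = 0, σ_1 = 13/10, σ_2 = 0.
On [3, 5], p(t) = -1 + 19/30·(t - 3) + 13/20·(t - 3)² - 13/120·(t - 3)³.
With (t - 3) = 2/3: p(11/3) = -26/81.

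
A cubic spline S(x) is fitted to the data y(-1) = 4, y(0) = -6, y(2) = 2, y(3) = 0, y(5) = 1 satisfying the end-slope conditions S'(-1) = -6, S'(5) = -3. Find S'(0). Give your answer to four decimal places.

-6.2742

Write σ_i for S''(x_i). With h_i = 1, 2, 1, 2 and divided differences Δ_i = -10, 4, -2, 1/2, the continuity of S' gives the tridiagonal system
  1·σ_0 + 6·σ_1 + 2·σ_2 = 6(Δ_1 - Δ_0) = 84
  2·σ_1 + 6·σ_2 + 1·σ_3 = 6(Δ_2 - Δ_1) = -36
  1·σ_2 + 6·σ_3 + 2·σ_4 = 6(Δ_3 - Δ_2) = 15
Clamped end conditions give two more equations: 2h_0·σ_0 + h_0·σ_1 = 6(Δ_0 - S'(-1)) = -24 and h_3·σ_3 + 2h_3·σ_4 = 6(S'(5) - Δ_3) = -21.
Hence σ_0 = -727/31, σ_1 = 710/31, σ_2 = -929/62, σ_3 = 251/31, σ_4 = -1153/124.
On [0, 2], S'(x) = b_1 + 2c_1·x + 3d_1·x² with b_1 = Δ_1 - h_1(2σ_1 + σ_2)/6 = -389/62, c_1 = σ_1/2 = 355/31, d_1 = (σ_2 - σ_1)/(6h_1) = -783/248. So S'(0) = -389/62.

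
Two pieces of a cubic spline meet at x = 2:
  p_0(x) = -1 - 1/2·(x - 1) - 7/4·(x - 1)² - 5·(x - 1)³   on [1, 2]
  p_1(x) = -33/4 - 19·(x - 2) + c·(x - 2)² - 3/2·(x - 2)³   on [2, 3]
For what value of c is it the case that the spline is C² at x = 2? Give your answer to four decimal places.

-16.7500

p_0''(x) = -7/2 - 30·(x - 1), so p_0''(2) = -67/2. On the right, p_1''(2) = 2c, so c = -67/4.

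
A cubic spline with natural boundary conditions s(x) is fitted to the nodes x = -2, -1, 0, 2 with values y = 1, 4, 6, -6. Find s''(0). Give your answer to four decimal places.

Write M_i for s''(x_i). With h_i = 1, 1, 2 and divided differences Δ_i = 3, 2, -6, the continuity of s' gives the tridiagonal system
  1·M_0 + 4·M_1 + 1·M_2 = 6(Δ_1 - Δ_0) = -6
  1·M_1 + 6·M_2 + 2·M_3 = 6(Δ_2 - Δ_1) = -48
Natural end conditions: M_0 = M_3 = 0.
Hence M_0 = 0, M_1 = 12/23, M_2 = -186/23, M_3 = 0.

-8.0870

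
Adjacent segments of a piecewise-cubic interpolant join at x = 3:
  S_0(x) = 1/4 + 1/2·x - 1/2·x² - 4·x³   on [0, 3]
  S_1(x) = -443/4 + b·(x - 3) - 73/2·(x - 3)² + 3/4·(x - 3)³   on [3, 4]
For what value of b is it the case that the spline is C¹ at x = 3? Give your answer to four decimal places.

S_0'(x) = 1/2 - 1·x - 12·x², so S_0'(3) = -221/2. On the right, S_1'(3) = b, so b = -221/2.

-110.5000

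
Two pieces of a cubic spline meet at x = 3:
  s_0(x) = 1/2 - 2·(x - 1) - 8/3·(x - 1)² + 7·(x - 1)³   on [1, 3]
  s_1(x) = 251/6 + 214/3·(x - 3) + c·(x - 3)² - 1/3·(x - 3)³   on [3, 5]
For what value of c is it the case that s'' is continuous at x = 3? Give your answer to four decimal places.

s_0''(x) = -16/3 + 42·(x - 1), so s_0''(3) = 236/3. On the right, s_1''(3) = 2c, so c = 118/3.

39.3333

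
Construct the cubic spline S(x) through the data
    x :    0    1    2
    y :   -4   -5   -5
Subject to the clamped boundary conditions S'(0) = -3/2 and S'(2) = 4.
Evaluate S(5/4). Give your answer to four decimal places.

-5.3809

Let m_i = S''(x_i). Step sizes h_i = 1, 1; slopes of the chords Δ_i = (y_(i+1) - y_i)/h_i = -1, 0.
  1·m_0 + 4·m_1 + 1·m_2 = 6(Δ_1 - Δ_0) = 6
Clamped end conditions give two more equations: 2h_0·m_0 + h_0·m_1 = 6(Δ_0 - S'(0)) = 3 and h_1·m_1 + 2h_1·m_2 = 6(S'(2) - Δ_1) = 24.
Forward elimination and back-substitution give m_0 = 11/4, m_1 = -5/2, m_2 = 53/4.
On [1, 2], S(x) = -5 - 11/8·(x - 1) - 5/4·(x - 1)² + 21/8·(x - 1)³.
With (x - 1) = 1/4: S(5/4) = -2755/512.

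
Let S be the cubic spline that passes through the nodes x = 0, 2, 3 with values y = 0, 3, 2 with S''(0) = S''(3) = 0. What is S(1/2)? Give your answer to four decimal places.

With m_i denoting the second derivative at x_i, h_i = 2, 1, and Δ_i = (y_(i+1) − y_i)/h_i = 3/2, -1:
  2·m_0 + 6·m_1 + 1·m_2 = 6(Δ_1 - Δ_0) = -15
Natural end conditions: m_0 = m_2 = 0.
Forward elimination and back-substitution give m_0 = 0, m_1 = -5/2, m_2 = 0.
On [0, 2], S(x) = 0 + 7/3·x + 0·x² - 5/24·x³.
With x = 1/2: S(1/2) = 73/64.

1.1406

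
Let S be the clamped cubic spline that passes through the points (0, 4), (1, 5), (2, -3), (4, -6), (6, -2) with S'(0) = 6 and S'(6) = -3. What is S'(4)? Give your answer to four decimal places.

3.0357

Write m_i for S''(x_i). With h_i = 1, 1, 2, 2 and divided differences Δ_i = 1, -8, -3/2, 2, the continuity of S' gives the tridiagonal system
  1·m_0 + 4·m_1 + 1·m_2 = 6(Δ_1 - Δ_0) = -54
  1·m_1 + 6·m_2 + 2·m_3 = 6(Δ_2 - Δ_1) = 39
  2·m_2 + 8·m_3 + 2·m_4 = 6(Δ_3 - Δ_2) = 21
Clamped end conditions give two more equations: 2h_0·m_0 + h_0·m_1 = 6(Δ_0 - S'(0)) = -30 and h_3·m_3 + 2h_3·m_4 = 6(S'(6) - Δ_3) = -30.
Solving: m_0 = -233/28, m_1 = -187/14, m_2 = 31/4, m_3 = 41/14, m_4 = -251/28.
On [4, 6], S'(x) = b_3 + 2c_3·(x - 4) + 3d_3·(x - 4)² with b_3 = Δ_3 - h_3(2m_3 + m_4)/6 = 85/28, c_3 = m_3/2 = 41/28, d_3 = (m_4 - m_3)/(6h_3) = -111/112. So S'(4) = 85/28.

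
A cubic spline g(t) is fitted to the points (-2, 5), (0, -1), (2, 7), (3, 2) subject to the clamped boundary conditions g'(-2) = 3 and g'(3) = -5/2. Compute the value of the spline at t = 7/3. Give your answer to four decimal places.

With m_i denoting the second derivative at x_i, h_i = 2, 2, 1, and Δ_i = (y_(i+1) − y_i)/h_i = -3, 4, -5:
  2·m_0 + 8·m_1 + 2·m_2 = 6(Δ_1 - Δ_0) = 42
  2·m_1 + 6·m_2 + 1·m_3 = 6(Δ_2 - Δ_1) = -54
Clamped end conditions give two more equations: 2h_0·m_0 + h_0·m_1 = 6(Δ_0 - g'(-2)) = -36 and h_2·m_2 + 2h_2·m_3 = 6(g'(3) - Δ_2) = 15.
Hence m_0 = -358/23, m_1 = 302/23, m_2 = -367/23, m_3 = 356/23.
On [2, 3], g(t) = 7 - 52/23·(t - 2) - 367/46·(t - 2)² + 241/46·(t - 2)³.
With (t - 2) = 1/3: g(7/3) = 3449/621.

5.5539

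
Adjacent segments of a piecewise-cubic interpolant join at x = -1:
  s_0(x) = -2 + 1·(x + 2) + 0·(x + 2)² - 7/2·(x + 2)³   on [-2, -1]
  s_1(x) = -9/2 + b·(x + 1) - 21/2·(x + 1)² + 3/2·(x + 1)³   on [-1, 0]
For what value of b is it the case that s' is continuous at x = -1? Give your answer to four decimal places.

-9.5000

s_0'(x) = 1 + 0·(x + 2) - 21/2·(x + 2)², so s_0'(-1) = -19/2. On the right, s_1'(-1) = b, so b = -19/2.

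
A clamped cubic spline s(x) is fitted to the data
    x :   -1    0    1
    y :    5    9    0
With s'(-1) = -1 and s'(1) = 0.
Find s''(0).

Put M_i = s'' at the i-th knot. Here h = (1, 1) and Δ = (4, -9), so the interior equations h_(i-1)·M_(i-1) + 2(h_(i-1)+h_i)·M_i + h_i·M_(i+1) = 6(Δ_i − Δ_(i-1)) read
  1·M_0 + 4·M_1 + 1·M_2 = 6(Δ_1 - Δ_0) = -78
Clamped end conditions give two more equations: 2h_0·M_0 + h_0·M_1 = 6(Δ_0 - s'(-1)) = 30 and h_1·M_1 + 2h_1·M_2 = 6(s'(1) - Δ_1) = 54.
Solving: M_0 = 35, M_1 = -40, M_2 = 47.

-40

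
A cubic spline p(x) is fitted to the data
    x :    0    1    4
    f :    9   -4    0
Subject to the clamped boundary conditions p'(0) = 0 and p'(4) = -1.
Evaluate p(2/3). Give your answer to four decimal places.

1.4444

With M_i denoting the second derivative at x_i, h_i = 1, 3, and Δ_i = (y_(i+1) − y_i)/h_i = -13, 4/3:
  1·M_0 + 8·M_1 + 3·M_2 = 6(Δ_1 - Δ_0) = 86
Clamped end conditions give two more equations: 2h_0·M_0 + h_0·M_1 = 6(Δ_0 - p'(0)) = -78 and h_1·M_1 + 2h_1·M_2 = 6(p'(4) - Δ_1) = -14.
Solving: M_0 = -50, M_1 = 22, M_2 = -40/3.
On [0, 1], p(x) = 9 + 0·x - 25·x² + 12·x³.
With x = 2/3: p(2/3) = 13/9.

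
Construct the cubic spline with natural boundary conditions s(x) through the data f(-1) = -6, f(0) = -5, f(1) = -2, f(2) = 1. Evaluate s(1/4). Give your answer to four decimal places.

Write σ_i for s''(x_i). With h_i = 1, 1, 1 and divided differences Δ_i = 1, 3, 3, the continuity of s' gives the tridiagonal system
  1·σ_0 + 4·σ_1 + 1·σ_2 = 6(Δ_1 - Δ_0) = 12
  1·σ_1 + 4·σ_2 + 1·σ_3 = 6(Δ_2 - Δ_1) = 0
Natural end conditions: σ_0 = σ_3 = 0.
Hence σ_0 = 0, σ_1 = 16/5, σ_2 = -4/5, σ_3 = 0.
On [0, 1], s(x) = -5 + 31/15·x + 8/5·x² - 2/3·x³.
With x = 1/4: s(1/4) = -703/160.

-4.3938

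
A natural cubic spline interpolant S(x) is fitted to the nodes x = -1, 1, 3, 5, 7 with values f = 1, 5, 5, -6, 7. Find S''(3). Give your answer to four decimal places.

Write M_i for S''(x_i). With h_i = 2, 2, 2, 2 and divided differences Δ_i = 2, 0, -11/2, 13/2, the continuity of S' gives the tridiagonal system
  2·M_0 + 8·M_1 + 2·M_2 = 6(Δ_1 - Δ_0) = -12
  2·M_1 + 8·M_2 + 2·M_3 = 6(Δ_2 - Δ_1) = -33
  2·M_2 + 8·M_3 + 2·M_4 = 6(Δ_3 - Δ_2) = 72
Natural end conditions: M_0 = M_4 = 0.
Solving the tridiagonal system: M_0 = 0, M_1 = 3/14, M_2 = -48/7, M_3 = 75/7, M_4 = 0.

-6.8571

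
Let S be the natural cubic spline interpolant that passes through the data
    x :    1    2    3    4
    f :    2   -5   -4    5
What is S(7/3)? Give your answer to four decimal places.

Write m_i for S''(x_i). With h_i = 1, 1, 1 and divided differences Δ_i = -7, 1, 9, the continuity of S' gives the tridiagonal system
  1·m_0 + 4·m_1 + 1·m_2 = 6(Δ_1 - Δ_0) = 48
  1·m_1 + 4·m_2 + 1·m_3 = 6(Δ_2 - Δ_1) = 48
Natural end conditions: m_0 = m_3 = 0.
Solving: m_0 = 0, m_1 = 48/5, m_2 = 48/5, m_3 = 0.
On [2, 3], S(x) = -5 - 19/5·(x - 2) + 24/5·(x - 2)² + 0·(x - 2)³.
With (x - 2) = 1/3: S(7/3) = -86/15.

-5.7333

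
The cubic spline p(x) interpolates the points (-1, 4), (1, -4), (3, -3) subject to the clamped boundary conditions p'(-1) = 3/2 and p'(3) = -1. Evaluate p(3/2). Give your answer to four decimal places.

-4.5234

With M_i denoting the second derivative at x_i, h_i = 2, 2, and Δ_i = (y_(i+1) − y_i)/h_i = -4, 1/2:
  2·M_0 + 8·M_1 + 2·M_2 = 6(Δ_1 - Δ_0) = 27
Clamped end conditions give two more equations: 2h_0·M_0 + h_0·M_1 = 6(Δ_0 - p'(-1)) = -33 and h_1·M_1 + 2h_1·M_2 = 6(p'(3) - Δ_1) = -9.
Solving: M_0 = -49/4, M_1 = 8, M_2 = -25/4.
On [1, 3], p(x) = -4 - 11/4·(x - 1) + 4·(x - 1)² - 19/16·(x - 1)³.
With (x - 1) = 1/2: p(3/2) = -579/128.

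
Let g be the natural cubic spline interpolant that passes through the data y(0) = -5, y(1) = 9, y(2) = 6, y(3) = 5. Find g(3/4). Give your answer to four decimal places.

7.0313

With M_i denoting the second derivative at x_i, h_i = 1, 1, 1, and Δ_i = (y_(i+1) − y_i)/h_i = 14, -3, -1:
  1·M_0 + 4·M_1 + 1·M_2 = 6(Δ_1 - Δ_0) = -102
  1·M_1 + 4·M_2 + 1·M_3 = 6(Δ_2 - Δ_1) = 12
Natural end conditions: M_0 = M_3 = 0.
Solving: M_0 = 0, M_1 = -28, M_2 = 10, M_3 = 0.
On [0, 1], g(x) = -5 + 56/3·x + 0·x² - 14/3·x³.
With x = 3/4: g(3/4) = 225/32.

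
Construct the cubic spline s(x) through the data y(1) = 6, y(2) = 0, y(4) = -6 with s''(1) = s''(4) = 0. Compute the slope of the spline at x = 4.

-2

Put M_i = s'' at the i-th knot. Here h = (1, 2) and Δ = (-6, -3), so the interior equations h_(i-1)·M_(i-1) + 2(h_(i-1)+h_i)·M_i + h_i·M_(i+1) = 6(Δ_i − Δ_(i-1)) read
  1·M_0 + 6·M_1 + 2·M_2 = 6(Δ_1 - Δ_0) = 18
Natural end conditions: M_0 = M_2 = 0.
Hence M_0 = 0, M_1 = 3, M_2 = 0.
On [2, 4], s'(x) = b_1 + 2c_1·(x - 2) + 3d_1·(x - 2)² with b_1 = Δ_1 - h_1(2M_1 + M_2)/6 = -5, c_1 = M_1/2 = 3/2, d_1 = (M_2 - M_1)/(6h_1) = -1/4. So s'(4) = -2.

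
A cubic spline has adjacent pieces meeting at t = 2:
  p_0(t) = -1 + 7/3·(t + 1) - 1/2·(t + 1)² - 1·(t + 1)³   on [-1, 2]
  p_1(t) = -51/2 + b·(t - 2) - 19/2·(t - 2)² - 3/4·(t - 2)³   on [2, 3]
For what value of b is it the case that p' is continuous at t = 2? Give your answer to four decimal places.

p_0'(t) = 7/3 - 1·(t + 1) - 3·(t + 1)², so p_0'(2) = -83/3. On the right, p_1'(2) = b, so b = -83/3.

-27.6667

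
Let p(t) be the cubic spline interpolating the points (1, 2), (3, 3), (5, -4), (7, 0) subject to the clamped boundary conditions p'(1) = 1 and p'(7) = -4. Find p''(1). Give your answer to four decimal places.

2.1333

Write M_i for p''(x_i). With h_i = 2, 2, 2 and divided differences Δ_i = 1/2, -7/2, 2, the continuity of p' gives the tridiagonal system
  2·M_0 + 8·M_1 + 2·M_2 = 6(Δ_1 - Δ_0) = -24
  2·M_1 + 8·M_2 + 2·M_3 = 6(Δ_2 - Δ_1) = 33
Clamped end conditions give two more equations: 2h_0·M_0 + h_0·M_1 = 6(Δ_0 - p'(1)) = -3 and h_2·M_2 + 2h_2·M_3 = 6(p'(7) - Δ_2) = -36.
Forward elimination and back-substitution give M_0 = 32/15, M_1 = -173/30, M_2 = 134/15, M_3 = -202/15.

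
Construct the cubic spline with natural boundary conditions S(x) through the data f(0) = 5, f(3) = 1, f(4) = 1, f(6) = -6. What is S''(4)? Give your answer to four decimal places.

-3.7447

Put m_i = S'' at the i-th knot. Here h = (3, 1, 2) and Δ = (-4/3, 0, -7/2), so the interior equations h_(i-1)·m_(i-1) + 2(h_(i-1)+h_i)·m_i + h_i·m_(i+1) = 6(Δ_i − Δ_(i-1)) read
  3·m_0 + 8·m_1 + 1·m_2 = 6(Δ_1 - Δ_0) = 8
  1·m_1 + 6·m_2 + 2·m_3 = 6(Δ_2 - Δ_1) = -21
Natural end conditions: m_0 = m_3 = 0.
Forward elimination and back-substitution give m_0 = 0, m_1 = 69/47, m_2 = -176/47, m_3 = 0.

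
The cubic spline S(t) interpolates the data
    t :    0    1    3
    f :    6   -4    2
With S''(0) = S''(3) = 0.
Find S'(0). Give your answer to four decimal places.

Write M_i for S''(x_i). With h_i = 1, 2 and divided differences Δ_i = -10, 3, the continuity of S' gives the tridiagonal system
  1·M_0 + 6·M_1 + 2·M_2 = 6(Δ_1 - Δ_0) = 78
Natural end conditions: M_0 = M_2 = 0.
Hence M_0 = 0, M_1 = 13, M_2 = 0.
On [0, 1], S'(t) = b_0 + 2c_0·t + 3d_0·t² with b_0 = Δ_0 - h_0(2M_0 + M_1)/6 = -73/6, c_0 = M_0/2 = 0, d_0 = (M_1 - M_0)/(6h_0) = 13/6. So S'(0) = -73/6.

-12.1667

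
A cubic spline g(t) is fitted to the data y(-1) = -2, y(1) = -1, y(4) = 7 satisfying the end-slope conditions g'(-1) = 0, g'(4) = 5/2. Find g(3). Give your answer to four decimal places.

Let M_i = g''(x_i). Step sizes h_i = 2, 3; slopes of the chords Δ_i = (y_(i+1) - y_i)/h_i = 1/2, 8/3.
  2·M_0 + 10·M_1 + 3·M_2 = 6(Δ_1 - Δ_0) = 13
Clamped end conditions give two more equations: 2h_0·M_0 + h_0·M_1 = 6(Δ_0 - g'(-1)) = 3 and h_1·M_1 + 2h_1·M_2 = 6(g'(4) - Δ_1) = -1.
Solving: M_0 = -1/20, M_1 = 8/5, M_2 = -29/30.
On [1, 4], g(t) = -1 + 31/20·(t - 1) + 4/5·(t - 1)² - 77/540·(t - 1)³.
With (t - 1) = 2: g(3) = 1123/270.

4.1593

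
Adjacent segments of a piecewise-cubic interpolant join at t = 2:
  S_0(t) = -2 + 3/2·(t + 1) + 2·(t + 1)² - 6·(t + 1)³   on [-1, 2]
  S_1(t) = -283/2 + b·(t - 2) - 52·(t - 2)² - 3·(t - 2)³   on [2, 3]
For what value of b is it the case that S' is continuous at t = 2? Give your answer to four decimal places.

S_0'(t) = 3/2 + 4·(t + 1) - 18·(t + 1)², so S_0'(2) = -297/2. On the right, S_1'(2) = b, so b = -297/2.

-148.5000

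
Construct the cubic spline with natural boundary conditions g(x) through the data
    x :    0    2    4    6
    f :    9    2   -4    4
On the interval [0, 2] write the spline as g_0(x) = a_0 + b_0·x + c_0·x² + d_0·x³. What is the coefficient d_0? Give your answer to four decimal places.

With M_i denoting the second derivative at x_i, h_i = 2, 2, 2, and Δ_i = (y_(i+1) − y_i)/h_i = -7/2, -3, 4:
  2·M_0 + 8·M_1 + 2·M_2 = 6(Δ_1 - Δ_0) = 3
  2·M_1 + 8·M_2 + 2·M_3 = 6(Δ_2 - Δ_1) = 42
Natural end conditions: M_0 = M_3 = 0.
Forward elimination and back-substitution give M_0 = 0, M_1 = -1, M_2 = 11/2, M_3 = 0.
On [0, 2], with g_0(x) = a_0 + b_0·x + c_0·x² + d_0·x³: c_0 = M_0/2 = 0, d_0 = (M_1 - M_0)/(6h_0) = -1/12, b_0 = Δ_0 - h_0(2M_0 + M_1)/6 = -19/6.

-0.0833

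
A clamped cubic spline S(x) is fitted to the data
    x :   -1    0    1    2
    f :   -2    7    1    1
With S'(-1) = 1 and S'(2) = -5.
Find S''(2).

Let σ_i = S''(x_i). Step sizes h_i = 1, 1, 1; slopes of the chords Δ_i = (y_(i+1) - y_i)/h_i = 9, -6, 0.
  1·σ_0 + 4·σ_1 + 1·σ_2 = 6(Δ_1 - Δ_0) = -90
  1·σ_1 + 4·σ_2 + 1·σ_3 = 6(Δ_2 - Δ_1) = 36
Clamped end conditions give two more equations: 2h_0·σ_0 + h_0·σ_1 = 6(Δ_0 - S'(-1)) = 48 and h_2·σ_2 + 2h_2·σ_3 = 6(S'(2) - Δ_2) = -30.
Solving: σ_0 = 44, σ_1 = -40, σ_2 = 26, σ_3 = -28.

-28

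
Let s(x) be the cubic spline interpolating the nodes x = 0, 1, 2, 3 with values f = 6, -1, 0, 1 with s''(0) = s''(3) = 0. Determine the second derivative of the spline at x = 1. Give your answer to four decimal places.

Put σ_i = s'' at the i-th knot. Here h = (1, 1, 1) and Δ = (-7, 1, 1), so the interior equations h_(i-1)·σ_(i-1) + 2(h_(i-1)+h_i)·σ_i + h_i·σ_(i+1) = 6(Δ_i − Δ_(i-1)) read
  1·σ_0 + 4·σ_1 + 1·σ_2 = 6(Δ_1 - Δ_0) = 48
  1·σ_1 + 4·σ_2 + 1·σ_3 = 6(Δ_2 - Δ_1) = 0
Natural end conditions: σ_0 = σ_3 = 0.
Forward elimination and back-substitution give σ_0 = 0, σ_1 = 64/5, σ_2 = -16/5, σ_3 = 0.

12.8000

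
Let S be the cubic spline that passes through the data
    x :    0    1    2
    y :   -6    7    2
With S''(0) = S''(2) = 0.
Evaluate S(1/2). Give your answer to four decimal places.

Write M_i for S''(x_i). With h_i = 1, 1 and divided differences Δ_i = 13, -5, the continuity of S' gives the tridiagonal system
  1·M_0 + 4·M_1 + 1·M_2 = 6(Δ_1 - Δ_0) = -108
Natural end conditions: M_0 = M_2 = 0.
Solving: M_0 = 0, M_1 = -27, M_2 = 0.
On [0, 1], S(x) = -6 + 35/2·x + 0·x² - 9/2·x³.
With x = 1/2: S(1/2) = 35/16.

2.1875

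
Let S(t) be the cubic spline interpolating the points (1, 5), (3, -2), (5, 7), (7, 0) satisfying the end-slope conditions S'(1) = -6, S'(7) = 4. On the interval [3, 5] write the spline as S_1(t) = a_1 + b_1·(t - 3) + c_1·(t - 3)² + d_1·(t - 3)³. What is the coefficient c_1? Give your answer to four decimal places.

4.7167

Put M_i = S'' at the i-th knot. Here h = (2, 2, 2) and Δ = (-7/2, 9/2, -7/2), so the interior equations h_(i-1)·M_(i-1) + 2(h_(i-1)+h_i)·M_i + h_i·M_(i+1) = 6(Δ_i − Δ_(i-1)) read
  2·M_0 + 8·M_1 + 2·M_2 = 6(Δ_1 - Δ_0) = 48
  2·M_1 + 8·M_2 + 2·M_3 = 6(Δ_2 - Δ_1) = -48
Clamped end conditions give two more equations: 2h_0·M_0 + h_0·M_1 = 6(Δ_0 - S'(1)) = 15 and h_2·M_2 + 2h_2·M_3 = 6(S'(7) - Δ_2) = 45.
Forward elimination and back-substitution give M_0 = -29/30, M_1 = 283/30, M_2 = -383/30, M_3 = 529/30.
On [3, 5], with S_1(t) = a_1 + b_1·(t - 3) + c_1·(t - 3)² + d_1·(t - 3)³: c_1 = M_1/2 = 283/60, d_1 = (M_2 - M_1)/(6h_1) = -37/20, b_1 = Δ_1 - h_1(2M_1 + M_2)/6 = 37/15.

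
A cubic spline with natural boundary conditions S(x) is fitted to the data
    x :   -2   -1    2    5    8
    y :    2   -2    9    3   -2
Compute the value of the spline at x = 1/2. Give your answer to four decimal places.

2.0625

Let m_i = S''(x_i). Step sizes h_i = 1, 3, 3, 3; slopes of the chords Δ_i = (y_(i+1) - y_i)/h_i = -4, 11/3, -2, -5/3.
  1·m_0 + 8·m_1 + 3·m_2 = 6(Δ_1 - Δ_0) = 46
  3·m_1 + 12·m_2 + 3·m_3 = 6(Δ_2 - Δ_1) = -34
  3·m_2 + 12·m_3 + 3·m_4 = 6(Δ_3 - Δ_2) = 2
Natural end conditions: m_0 = m_4 = 0.
Solving: m_0 = 0, m_1 = 23/3, m_2 = -46/9, m_3 = 13/9, m_4 = 0.
On [-1, 2], S(x) = -2 - 13/9·(x + 1) + 23/6·(x + 1)² - 115/162·(x + 1)³.
With (x + 1) = 3/2: S(1/2) = 33/16.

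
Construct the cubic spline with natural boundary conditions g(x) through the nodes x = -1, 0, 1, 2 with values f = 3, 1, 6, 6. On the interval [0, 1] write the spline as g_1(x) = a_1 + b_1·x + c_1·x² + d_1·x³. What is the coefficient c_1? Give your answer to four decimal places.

6.6000

With σ_i denoting the second derivative at x_i, h_i = 1, 1, 1, and Δ_i = (y_(i+1) − y_i)/h_i = -2, 5, 0:
  1·σ_0 + 4·σ_1 + 1·σ_2 = 6(Δ_1 - Δ_0) = 42
  1·σ_1 + 4·σ_2 + 1·σ_3 = 6(Δ_2 - Δ_1) = -30
Natural end conditions: σ_0 = σ_3 = 0.
Solving the tridiagonal system: σ_0 = 0, σ_1 = 66/5, σ_2 = -54/5, σ_3 = 0.
On [0, 1], with g_1(x) = a_1 + b_1·x + c_1·x² + d_1·x³: c_1 = σ_1/2 = 33/5, d_1 = (σ_2 - σ_1)/(6h_1) = -4, b_1 = Δ_1 - h_1(2σ_1 + σ_2)/6 = 12/5.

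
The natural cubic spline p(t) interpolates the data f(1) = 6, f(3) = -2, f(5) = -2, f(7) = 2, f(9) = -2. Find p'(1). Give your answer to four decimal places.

Write M_i for p''(x_i). With h_i = 2, 2, 2, 2 and divided differences Δ_i = -4, 0, 2, -2, the continuity of p' gives the tridiagonal system
  2·M_0 + 8·M_1 + 2·M_2 = 6(Δ_1 - Δ_0) = 24
  2·M_1 + 8·M_2 + 2·M_3 = 6(Δ_2 - Δ_1) = 12
  2·M_2 + 8·M_3 + 2·M_4 = 6(Δ_3 - Δ_2) = -24
Natural end conditions: M_0 = M_4 = 0.
Solving the tridiagonal system: M_0 = 0, M_1 = 18/7, M_2 = 12/7, M_3 = -24/7, M_4 = 0.
On [1, 3], p'(t) = b_0 + 2c_0·(t - 1) + 3d_0·(t - 1)² with b_0 = Δ_0 - h_0(2M_0 + M_1)/6 = -34/7, c_0 = M_0/2 = 0, d_0 = (M_1 - M_0)/(6h_0) = 3/14. So p'(1) = -34/7.

-4.8571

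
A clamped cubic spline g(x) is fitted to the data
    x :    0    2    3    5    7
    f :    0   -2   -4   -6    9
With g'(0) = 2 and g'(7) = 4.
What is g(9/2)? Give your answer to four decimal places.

-7.2036

With M_i denoting the second derivative at x_i, h_i = 2, 1, 2, 2, and Δ_i = (y_(i+1) − y_i)/h_i = -1, -2, -1, 15/2:
  2·M_0 + 6·M_1 + 1·M_2 = 6(Δ_1 - Δ_0) = -6
  1·M_1 + 6·M_2 + 2·M_3 = 6(Δ_2 - Δ_1) = 6
  2·M_2 + 8·M_3 + 2·M_4 = 6(Δ_3 - Δ_2) = 51
Clamped end conditions give two more equations: 2h_0·M_0 + h_0·M_1 = 6(Δ_0 - g'(0)) = -18 and h_3·M_3 + 2h_3·M_4 = 6(g'(7) - Δ_3) = -21.
Forward elimination and back-substitution give M_0 = -307/61, M_1 = 65/61, M_2 = -142/61, M_3 = 1153/122, M_4 = -1217/122.
On [3, 5], g(x) = -4 - 317/122·(x - 3) - 71/61·(x - 3)² + 479/488·(x - 3)³.
With (x - 3) = 3/2: g(9/2) = -28123/3904.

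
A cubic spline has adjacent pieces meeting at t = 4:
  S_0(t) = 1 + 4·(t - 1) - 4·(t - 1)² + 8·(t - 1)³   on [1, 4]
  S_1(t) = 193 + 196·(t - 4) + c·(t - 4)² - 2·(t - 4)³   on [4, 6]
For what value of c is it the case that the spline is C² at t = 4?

S_0''(t) = -8 + 48·(t - 1), so S_0''(4) = 136. On the right, S_1''(4) = 2c, so c = 68.

68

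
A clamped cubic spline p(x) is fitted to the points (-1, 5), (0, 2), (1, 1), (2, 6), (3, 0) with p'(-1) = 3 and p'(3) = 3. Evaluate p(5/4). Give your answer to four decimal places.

2.6024

Let σ_i = p''(x_i). Step sizes h_i = 1, 1, 1, 1; slopes of the chords Δ_i = (y_(i+1) - y_i)/h_i = -3, -1, 5, -6.
  1·σ_0 + 4·σ_1 + 1·σ_2 = 6(Δ_1 - Δ_0) = 12
  1·σ_1 + 4·σ_2 + 1·σ_3 = 6(Δ_2 - Δ_1) = 36
  1·σ_2 + 4·σ_3 + 1·σ_4 = 6(Δ_3 - Δ_2) = -66
Clamped end conditions give two more equations: 2h_0·σ_0 + h_0·σ_1 = 6(Δ_0 - p'(-1)) = -36 and h_3·σ_3 + 2h_3·σ_4 = 6(p'(3) - Δ_3) = 54.
Solving the tridiagonal system: σ_0 = -561/28, σ_1 = 57/14, σ_2 = 63/4, σ_3 = -435/14, σ_4 = 1191/28.
On [1, 2], p(x) = 1 + 69/14·(x - 1) + 63/8·(x - 1)² - 437/56·(x - 1)³.
With (x - 1) = 1/4: p(5/4) = 9327/3584.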